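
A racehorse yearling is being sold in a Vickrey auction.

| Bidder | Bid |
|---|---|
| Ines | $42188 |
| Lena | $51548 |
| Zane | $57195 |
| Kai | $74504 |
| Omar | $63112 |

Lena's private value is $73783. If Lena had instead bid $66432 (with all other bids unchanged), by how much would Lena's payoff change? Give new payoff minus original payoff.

The highest bid among the other bidders is $74504; Lena's bid doesn't change that.
Original bid $51548: Lena is not highest (top rival bid is $74504); payoff $0.
Alternative bid $66432: Lena is not highest (top rival bid is $74504); payoff $0.
Change in payoff = $0 − ($0) = $0.

$0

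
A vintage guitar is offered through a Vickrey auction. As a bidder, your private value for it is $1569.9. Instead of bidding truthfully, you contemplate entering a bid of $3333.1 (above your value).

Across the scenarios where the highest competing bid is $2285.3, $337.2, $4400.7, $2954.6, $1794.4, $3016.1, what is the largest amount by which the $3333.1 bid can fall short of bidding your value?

$1446.2

$2285.3: truthful gives $0, deviation gives −$715.4 → loss $715.4.
$337.2: same outcome either way → loss $0.
$4400.7: same outcome either way → loss $0.
$2954.6: truthful gives $0, deviation gives −$1384.7 → loss $1384.7.
$1794.4: truthful gives $0, deviation gives −$224.5 → loss $224.5.
$3016.1: truthful gives $0, deviation gives −$1446.2 → loss $1446.2.
Maximum loss: $1446.2.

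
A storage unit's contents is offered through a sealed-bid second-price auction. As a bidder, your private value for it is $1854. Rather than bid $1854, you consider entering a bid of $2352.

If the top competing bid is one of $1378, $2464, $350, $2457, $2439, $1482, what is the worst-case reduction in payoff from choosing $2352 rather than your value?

$1378: same outcome either way → loss $0.
$2464: same outcome either way → loss $0.
$350: same outcome either way → loss $0.
$2457: same outcome either way → loss $0.
$2439: same outcome either way → loss $0.
$1482: same outcome either way → loss $0.
Maximum loss: $0.

$0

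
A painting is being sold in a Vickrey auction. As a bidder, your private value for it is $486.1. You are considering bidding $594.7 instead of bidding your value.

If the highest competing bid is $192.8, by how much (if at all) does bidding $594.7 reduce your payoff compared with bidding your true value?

Bidding your value $486.1: you win (since $486.1 > $192.8) and pay $192.8. Payoff $293.3.
Bidding $594.7: you win and pay $192.8. Payoff $486.1 − $192.8 = $293.3.
Difference = $293.3 − $293.3 = $0; both bids lead to the same outcome because the competing bid is below both your value and your alternative bid.

$0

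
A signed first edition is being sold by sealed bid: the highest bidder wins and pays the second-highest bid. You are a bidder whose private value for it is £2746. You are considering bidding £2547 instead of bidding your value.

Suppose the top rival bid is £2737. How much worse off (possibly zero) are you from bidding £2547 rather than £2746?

£9

Bidding your value £2746: you win (since £2746 > £2737) and pay £2737. Payoff £9.
Bidding £2547: you lose. Payoff £0.
The competing bid £2737 lies between your shaded bid and your value, so underbidding forfeits an item you could have won at a profitable price.
Loss from deviating = £9 − (£0) = £9.
Truthful bidding weakly dominates here: raising your bid can only win items priced above your value, and lowering it can only forfeit items priced below.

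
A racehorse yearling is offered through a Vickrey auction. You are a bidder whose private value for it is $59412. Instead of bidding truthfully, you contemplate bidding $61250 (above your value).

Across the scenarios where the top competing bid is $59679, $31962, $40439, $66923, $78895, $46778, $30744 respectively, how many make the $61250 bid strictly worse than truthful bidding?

The deviation hurts exactly when the highest competing bid lies strictly between $59412 and $61250 — overbidding then wins at a price above your value.
$59679: inside the interval → strictly worse (loss $267).
$31962: below both → same outcome either way.
$40439: below both → same outcome either way.
$66923: above both → same outcome either way.
$78895: above both → same outcome either way.
$46778: below both → same outcome either way.
$30744: below both → same outcome either way.
Count: 1.

1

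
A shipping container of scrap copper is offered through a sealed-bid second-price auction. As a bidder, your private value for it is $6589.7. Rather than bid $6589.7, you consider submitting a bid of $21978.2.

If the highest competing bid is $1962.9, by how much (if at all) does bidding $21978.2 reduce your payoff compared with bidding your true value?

Bidding your value $6589.7: you win (since $6589.7 > $1962.9) and pay $1962.9. Payoff $4626.8.
Bidding $21978.2: you win and pay $1962.9. Payoff $6589.7 − $1962.9 = $4626.8.
Difference = $4626.8 − $4626.8 = $0; both bids lead to the same outcome because the competing bid is below both your value and your alternative bid.
Truthful bidding weakly dominates here: raising your bid can only win items priced above your value, and lowering it can only forfeit items priced below.

$0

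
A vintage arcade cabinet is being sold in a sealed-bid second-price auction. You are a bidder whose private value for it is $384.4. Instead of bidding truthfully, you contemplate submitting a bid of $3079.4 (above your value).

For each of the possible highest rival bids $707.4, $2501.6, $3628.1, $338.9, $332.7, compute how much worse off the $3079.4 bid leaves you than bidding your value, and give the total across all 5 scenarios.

$2440.2

The deviation costs you only when the competing bid falls strictly between $384.4 and $3079.4; elsewhere both bids give the same outcome.
$707.4: truthful payoff $0, deviation payoff −$323 → loss $323.
$2501.6: truthful payoff $0, deviation payoff −$2117.2 → loss $2117.2.
$3628.1: outcomes coincide → loss $0.
$338.9: outcomes coincide → loss $0.
$332.7: outcomes coincide → loss $0.
Total loss = $323 + $2117.2 = $2440.2.
Because the price is fixed by the runner-up's bid, deviating from your value can only change a good outcome into a bad one — never the reverse.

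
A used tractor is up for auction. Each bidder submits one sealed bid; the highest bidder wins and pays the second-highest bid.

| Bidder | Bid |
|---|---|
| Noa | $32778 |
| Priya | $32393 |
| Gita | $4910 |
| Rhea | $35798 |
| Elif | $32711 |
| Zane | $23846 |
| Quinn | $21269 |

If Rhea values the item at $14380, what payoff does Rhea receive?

Highest bid: Rhea at $35798, so Rhea wins.
Second-highest bid: Noa at $32778 — that is the price the winner pays.
Rhea's payoff = value − price = $14380 − $32778 = −$18398.

−$18398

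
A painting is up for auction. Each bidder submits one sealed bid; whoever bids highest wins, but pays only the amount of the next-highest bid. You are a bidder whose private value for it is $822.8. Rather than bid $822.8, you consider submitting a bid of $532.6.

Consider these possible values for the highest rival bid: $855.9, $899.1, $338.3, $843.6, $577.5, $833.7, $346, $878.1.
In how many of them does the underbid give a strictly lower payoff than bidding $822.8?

1

The deviation hurts exactly when the highest competing bid lies strictly between $532.6 and $822.8 — underbidding then forfeits a profitable win.
$855.9: above both → same outcome either way.
$899.1: above both → same outcome either way.
$338.3: below both → same outcome either way.
$843.6: above both → same outcome either way.
$577.5: inside the interval → strictly worse (loss $245.3).
$833.7: above both → same outcome either way.
$346: below both → same outcome either way.
$878.1: above both → same outcome either way.
Count: 1.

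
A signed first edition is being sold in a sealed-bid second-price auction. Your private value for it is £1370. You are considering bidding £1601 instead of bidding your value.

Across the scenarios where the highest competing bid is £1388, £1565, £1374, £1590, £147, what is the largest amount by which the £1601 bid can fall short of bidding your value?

£1388: truthful gives £0, deviation gives −£18 → loss £18.
£1565: truthful gives £0, deviation gives −£195 → loss £195.
£1374: truthful gives £0, deviation gives −£4 → loss £4.
£1590: truthful gives £0, deviation gives −£220 → loss £220.
£147: same outcome either way → loss £0.
Maximum loss: £220.

£220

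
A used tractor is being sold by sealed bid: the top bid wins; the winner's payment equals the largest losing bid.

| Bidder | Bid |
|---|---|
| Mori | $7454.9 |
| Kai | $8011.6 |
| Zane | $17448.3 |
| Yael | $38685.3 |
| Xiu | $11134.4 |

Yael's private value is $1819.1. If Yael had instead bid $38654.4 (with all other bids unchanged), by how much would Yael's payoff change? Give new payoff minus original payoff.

$0

The highest bid among the other bidders is $17448.3; Yael's bid doesn't change that.
Original bid $38685.3: Yael is highest, pays the top rival bid $17448.3; payoff $1819.1 − $17448.3 = −$15629.2.
Alternative bid $38654.4: Yael is highest, pays the top rival bid $17448.3; payoff $1819.1 − $17448.3 = −$15629.2.
Change in payoff = −$15629.2 − (−$15629.2) = $0.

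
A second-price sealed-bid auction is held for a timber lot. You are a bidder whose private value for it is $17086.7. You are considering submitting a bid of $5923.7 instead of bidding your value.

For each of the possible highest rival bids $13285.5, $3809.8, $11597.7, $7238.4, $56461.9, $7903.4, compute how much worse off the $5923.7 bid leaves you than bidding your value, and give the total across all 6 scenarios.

The deviation costs you only when the competing bid falls strictly between $5923.7 and $17086.7; elsewhere both bids give the same outcome.
$13285.5: truthful payoff $3801.2, deviation payoff $0 → loss $3801.2.
$3809.8: outcomes coincide → loss $0.
$11597.7: truthful payoff $5489, deviation payoff $0 → loss $5489.
$7238.4: truthful payoff $9848.3, deviation payoff $0 → loss $9848.3.
$56461.9: outcomes coincide → loss $0.
$7903.4: truthful payoff $9183.3, deviation payoff $0 → loss $9183.3.
Total loss = $3801.2 + $5489 + $9848.3 + $9183.3 = $28321.8.

$28321.8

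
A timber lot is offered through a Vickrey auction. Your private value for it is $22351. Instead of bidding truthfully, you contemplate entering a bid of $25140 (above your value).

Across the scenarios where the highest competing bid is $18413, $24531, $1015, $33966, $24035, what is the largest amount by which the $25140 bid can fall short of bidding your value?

$18413: same outcome either way → loss $0.
$24531: truthful gives $0, deviation gives −$2180 → loss $2180.
$1015: same outcome either way → loss $0.
$33966: same outcome either way → loss $0.
$24035: truthful gives $0, deviation gives −$1684 → loss $1684.
Maximum loss: $2180.

$2180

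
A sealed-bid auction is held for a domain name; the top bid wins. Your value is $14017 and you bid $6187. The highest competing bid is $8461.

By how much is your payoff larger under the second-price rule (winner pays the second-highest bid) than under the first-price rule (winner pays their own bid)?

Your bid $6187 is below $8461, so you lose under either rule.
Payoff is $0 in both cases; difference = $0.

$0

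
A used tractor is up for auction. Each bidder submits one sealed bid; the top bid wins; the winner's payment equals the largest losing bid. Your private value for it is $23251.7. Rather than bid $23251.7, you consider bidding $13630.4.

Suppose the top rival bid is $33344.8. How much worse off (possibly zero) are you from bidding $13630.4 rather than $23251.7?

Bidding your value $23251.7: you lose (since $23251.7 < $33344.8). Payoff $0.
Bidding $13630.4: you lose. Payoff $0.
Difference = $0 − $0 = $0; both bids lead to the same outcome because the competing bid is above both your value and your alternative bid.

$0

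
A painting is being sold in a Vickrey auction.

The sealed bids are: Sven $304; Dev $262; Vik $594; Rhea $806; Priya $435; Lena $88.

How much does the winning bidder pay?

$594

Highest bid: Rhea at $806, so Rhea wins.
Second-highest bid: Vik at $594 — that is the price the winner pays.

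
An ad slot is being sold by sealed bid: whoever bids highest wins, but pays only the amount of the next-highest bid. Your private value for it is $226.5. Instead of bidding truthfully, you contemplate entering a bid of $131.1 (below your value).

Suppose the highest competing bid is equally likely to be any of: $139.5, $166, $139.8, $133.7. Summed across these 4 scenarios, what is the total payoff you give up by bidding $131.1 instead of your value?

$327

The deviation costs you only when the competing bid falls strictly between $131.1 and $226.5; elsewhere both bids give the same outcome.
$139.5: truthful payoff $87, deviation payoff $0 → loss $87.
$166: truthful payoff $60.5, deviation payoff $0 → loss $60.5.
$139.8: truthful payoff $86.7, deviation payoff $0 → loss $86.7.
$133.7: truthful payoff $92.8, deviation payoff $0 → loss $92.8.
Total loss = $87 + $60.5 + $86.7 + $92.8 = $327.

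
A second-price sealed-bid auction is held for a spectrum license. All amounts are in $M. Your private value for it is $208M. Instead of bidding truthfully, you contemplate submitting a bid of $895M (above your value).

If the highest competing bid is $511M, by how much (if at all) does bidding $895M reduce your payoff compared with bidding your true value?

$303M

Bidding your value $208M: you lose (since $208M < $511M). Payoff $0M.
Bidding $895M: you win and pay $511M. Payoff $208M − $511M = −$303M.
The competing bid $511M lies between your value and your inflated bid, so overbidding wins an item priced above your value.
Loss from deviating = $0M − (−$303M) = $303M.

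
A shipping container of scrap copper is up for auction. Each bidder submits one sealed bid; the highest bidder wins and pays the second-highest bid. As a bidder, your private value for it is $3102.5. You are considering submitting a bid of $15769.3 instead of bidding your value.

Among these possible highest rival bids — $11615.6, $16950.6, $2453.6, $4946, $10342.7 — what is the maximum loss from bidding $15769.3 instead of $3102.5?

$8513.1

$11615.6: truthful gives $0, deviation gives −$8513.1 → loss $8513.1.
$16950.6: same outcome either way → loss $0.
$2453.6: same outcome either way → loss $0.
$4946: truthful gives $0, deviation gives −$1843.5 → loss $1843.5.
$10342.7: truthful gives $0, deviation gives −$7240.2 → loss $7240.2.
Maximum loss: $8513.1.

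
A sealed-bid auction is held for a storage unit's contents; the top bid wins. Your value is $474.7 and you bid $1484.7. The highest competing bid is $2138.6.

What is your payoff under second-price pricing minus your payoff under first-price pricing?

$0

Your bid $1484.7 is below $2138.6, so you lose under either rule.
Payoff is $0 in both cases; difference = $0.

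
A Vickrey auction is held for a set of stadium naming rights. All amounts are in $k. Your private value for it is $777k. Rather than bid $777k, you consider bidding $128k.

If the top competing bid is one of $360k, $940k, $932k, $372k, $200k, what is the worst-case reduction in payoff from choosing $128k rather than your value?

$577k

$360k: truthful gives $417k, deviation gives $0k → loss $417k.
$940k: same outcome either way → loss $0k.
$932k: same outcome either way → loss $0k.
$372k: truthful gives $405k, deviation gives $0k → loss $405k.
$200k: truthful gives $577k, deviation gives $0k → loss $577k.
Maximum loss: $577k.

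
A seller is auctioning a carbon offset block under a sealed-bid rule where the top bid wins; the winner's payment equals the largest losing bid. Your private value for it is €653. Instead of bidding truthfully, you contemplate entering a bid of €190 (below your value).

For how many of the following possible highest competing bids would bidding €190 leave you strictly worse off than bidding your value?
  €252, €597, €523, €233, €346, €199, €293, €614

The deviation hurts exactly when the highest competing bid lies strictly between €190 and €653 — underbidding then forfeits a profitable win.
€252: inside the interval → strictly worse (loss €401).
€597: inside the interval → strictly worse (loss €56).
€523: inside the interval → strictly worse (loss €130).
€233: inside the interval → strictly worse (loss €420).
€346: inside the interval → strictly worse (loss €307).
€199: inside the interval → strictly worse (loss €454).
€293: inside the interval → strictly worse (loss €360).
€614: inside the interval → strictly worse (loss €39).
Count: 8.

8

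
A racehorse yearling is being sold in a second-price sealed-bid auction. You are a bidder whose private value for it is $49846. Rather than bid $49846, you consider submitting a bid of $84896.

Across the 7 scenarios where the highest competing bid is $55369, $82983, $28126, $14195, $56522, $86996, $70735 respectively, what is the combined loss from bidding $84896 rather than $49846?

$66225

The deviation costs you only when the competing bid falls strictly between $49846 and $84896; elsewhere both bids give the same outcome.
$55369: truthful payoff $0, deviation payoff −$5523 → loss $5523.
$82983: truthful payoff $0, deviation payoff −$33137 → loss $33137.
$28126: outcomes coincide → loss $0.
$14195: outcomes coincide → loss $0.
$56522: truthful payoff $0, deviation payoff −$6676 → loss $6676.
$86996: outcomes coincide → loss $0.
$70735: truthful payoff $0, deviation payoff −$20889 → loss $20889.
Total loss = $5523 + $33137 + $6676 + $20889 = $66225.
Because the price is fixed by the runner-up's bid, deviating from your value can only change a good outcome into a bad one — never the reverse.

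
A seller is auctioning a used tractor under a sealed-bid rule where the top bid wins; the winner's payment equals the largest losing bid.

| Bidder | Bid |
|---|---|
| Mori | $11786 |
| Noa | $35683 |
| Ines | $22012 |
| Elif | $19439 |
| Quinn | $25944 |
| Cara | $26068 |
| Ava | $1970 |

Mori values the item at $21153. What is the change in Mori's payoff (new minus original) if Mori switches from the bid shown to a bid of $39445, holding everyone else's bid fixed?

−$14530

The highest bid among the other bidders is $35683; Mori's bid doesn't change that.
Original bid $11786: Mori is not highest (top rival bid is $35683); payoff $0.
Alternative bid $39445: Mori is highest, pays the top rival bid $35683; payoff $21153 − $35683 = −$14530.
Change in payoff = −$14530 − ($0) = −$14530.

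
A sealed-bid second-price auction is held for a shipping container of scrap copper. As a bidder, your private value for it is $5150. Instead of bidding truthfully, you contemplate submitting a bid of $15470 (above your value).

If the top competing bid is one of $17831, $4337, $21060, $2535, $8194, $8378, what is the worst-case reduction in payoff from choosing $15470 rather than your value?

$3228

$17831: same outcome either way → loss $0.
$4337: same outcome either way → loss $0.
$21060: same outcome either way → loss $0.
$2535: same outcome either way → loss $0.
$8194: truthful gives $0, deviation gives −$3044 → loss $3044.
$8378: truthful gives $0, deviation gives −$3228 → loss $3228.
Maximum loss: $3228.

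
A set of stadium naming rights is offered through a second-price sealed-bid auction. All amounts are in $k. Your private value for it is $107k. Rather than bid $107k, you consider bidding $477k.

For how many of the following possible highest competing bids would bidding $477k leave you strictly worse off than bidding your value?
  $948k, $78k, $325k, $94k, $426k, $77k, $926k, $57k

The deviation hurts exactly when the highest competing bid lies strictly between $107k and $477k — overbidding then wins at a price above your value.
$948k: above both → same outcome either way.
$78k: below both → same outcome either way.
$325k: inside the interval → strictly worse (loss $218k).
$94k: below both → same outcome either way.
$426k: inside the interval → strictly worse (loss $319k).
$77k: below both → same outcome either way.
$926k: above both → same outcome either way.
$57k: below both → same outcome either way.
Count: 2.

2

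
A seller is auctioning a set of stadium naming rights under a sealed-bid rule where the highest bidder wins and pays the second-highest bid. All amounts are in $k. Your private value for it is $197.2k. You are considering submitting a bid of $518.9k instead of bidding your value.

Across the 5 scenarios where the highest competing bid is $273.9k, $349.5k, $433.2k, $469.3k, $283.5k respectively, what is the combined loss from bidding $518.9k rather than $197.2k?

$823.4k

The deviation costs you only when the competing bid falls strictly between $197.2k and $518.9k; elsewhere both bids give the same outcome.
$273.9k: truthful payoff $0k, deviation payoff −$76.7k → loss $76.7k.
$349.5k: truthful payoff $0k, deviation payoff −$152.3k → loss $152.3k.
$433.2k: truthful payoff $0k, deviation payoff −$236k → loss $236k.
$469.3k: truthful payoff $0k, deviation payoff −$272.1k → loss $272.1k.
$283.5k: truthful payoff $0k, deviation payoff −$86.3k → loss $86.3k.
Total loss = $76.7k + $152.3k + $236k + $272.1k + $86.3k = $823.4k.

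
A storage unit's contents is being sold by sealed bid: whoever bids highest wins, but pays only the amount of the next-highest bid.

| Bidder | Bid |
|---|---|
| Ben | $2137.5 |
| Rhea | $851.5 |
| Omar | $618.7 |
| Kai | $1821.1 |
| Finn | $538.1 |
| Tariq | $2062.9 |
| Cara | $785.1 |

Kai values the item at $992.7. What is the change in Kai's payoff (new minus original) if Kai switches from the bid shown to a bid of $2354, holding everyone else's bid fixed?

−$1144.8

The highest bid among the other bidders is $2137.5; Kai's bid doesn't change that.
Original bid $1821.1: Kai is not highest (top rival bid is $2137.5); payoff $0.
Alternative bid $2354: Kai is highest, pays the top rival bid $2137.5; payoff $992.7 − $2137.5 = −$1144.8.
Change in payoff = −$1144.8 − ($0) = −$1144.8.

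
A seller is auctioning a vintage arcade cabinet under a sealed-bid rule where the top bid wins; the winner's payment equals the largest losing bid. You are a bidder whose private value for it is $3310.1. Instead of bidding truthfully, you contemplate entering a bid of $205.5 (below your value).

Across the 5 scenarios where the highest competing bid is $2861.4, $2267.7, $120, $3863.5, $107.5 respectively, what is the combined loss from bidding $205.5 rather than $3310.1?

$1491.1

The deviation costs you only when the competing bid falls strictly between $205.5 and $3310.1; elsewhere both bids give the same outcome.
$2861.4: truthful payoff $448.7, deviation payoff $0 → loss $448.7.
$2267.7: truthful payoff $1042.4, deviation payoff $0 → loss $1042.4.
$120: outcomes coincide → loss $0.
$3863.5: outcomes coincide → loss $0.
$107.5: outcomes coincide → loss $0.
Total loss = $448.7 + $1042.4 = $1491.1.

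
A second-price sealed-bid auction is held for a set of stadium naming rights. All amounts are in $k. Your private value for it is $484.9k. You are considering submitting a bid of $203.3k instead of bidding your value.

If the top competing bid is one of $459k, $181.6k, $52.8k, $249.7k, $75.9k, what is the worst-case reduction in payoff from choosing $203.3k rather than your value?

$459k: truthful gives $25.9k, deviation gives $0k → loss $25.9k.
$181.6k: same outcome either way → loss $0k.
$52.8k: same outcome either way → loss $0k.
$249.7k: truthful gives $235.2k, deviation gives $0k → loss $235.2k.
$75.9k: same outcome either way → loss $0k.
Maximum loss: $235.2k.

$235.2k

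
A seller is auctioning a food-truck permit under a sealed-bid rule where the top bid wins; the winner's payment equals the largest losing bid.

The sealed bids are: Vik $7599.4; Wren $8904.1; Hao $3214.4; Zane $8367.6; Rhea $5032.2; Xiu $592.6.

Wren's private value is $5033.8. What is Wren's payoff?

−$3333.8

Highest bid: Wren at $8904.1, so Wren wins.
Second-highest bid: Zane at $8367.6 — that is the price the winner pays.
Wren's payoff = value − price = $5033.8 − $8367.6 = −$3333.8.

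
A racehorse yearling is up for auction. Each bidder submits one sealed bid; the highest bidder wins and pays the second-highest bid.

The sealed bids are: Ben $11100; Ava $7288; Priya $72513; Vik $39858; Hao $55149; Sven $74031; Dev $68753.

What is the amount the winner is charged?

$72513

Highest bid: Sven at $74031, so Sven wins.
Second-highest bid: Priya at $72513 — that is the price the winner pays.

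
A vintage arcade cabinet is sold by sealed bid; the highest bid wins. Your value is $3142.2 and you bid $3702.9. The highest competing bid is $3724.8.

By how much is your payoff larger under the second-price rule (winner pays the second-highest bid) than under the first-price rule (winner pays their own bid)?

$0

Your bid $3702.9 is below $3724.8, so you lose under either rule.
Payoff is $0 in both cases; difference = $0.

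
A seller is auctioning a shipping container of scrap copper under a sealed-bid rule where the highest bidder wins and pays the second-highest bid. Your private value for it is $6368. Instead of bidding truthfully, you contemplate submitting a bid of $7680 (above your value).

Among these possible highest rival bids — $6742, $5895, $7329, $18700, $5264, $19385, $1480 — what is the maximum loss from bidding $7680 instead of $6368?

$961

$6742: truthful gives $0, deviation gives −$374 → loss $374.
$5895: same outcome either way → loss $0.
$7329: truthful gives $0, deviation gives −$961 → loss $961.
$18700: same outcome either way → loss $0.
$5264: same outcome either way → loss $0.
$19385: same outcome either way → loss $0.
$1480: same outcome either way → loss $0.
Maximum loss: $961.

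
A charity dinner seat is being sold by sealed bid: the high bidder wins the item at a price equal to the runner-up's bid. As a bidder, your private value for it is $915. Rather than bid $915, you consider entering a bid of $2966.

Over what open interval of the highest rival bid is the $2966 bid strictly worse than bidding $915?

($915, $2966)

If the competing bid is below $915, both bids win at the same price — no difference.
If it is above $2966, both bids lose — no difference.
If it lies strictly between $915 and $2966, bidding your value loses (payoff 0) while bidding $2966 wins at a price above your value (payoff negative).
So the deviation strictly hurts on the open interval ($915, $2966).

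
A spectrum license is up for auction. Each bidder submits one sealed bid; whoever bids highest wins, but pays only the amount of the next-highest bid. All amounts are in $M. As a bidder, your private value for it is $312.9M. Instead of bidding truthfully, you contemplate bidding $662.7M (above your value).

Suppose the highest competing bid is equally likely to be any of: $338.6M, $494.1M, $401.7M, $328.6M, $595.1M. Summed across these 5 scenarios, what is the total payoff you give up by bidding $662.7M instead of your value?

The deviation costs you only when the competing bid falls strictly between $312.9M and $662.7M; elsewhere both bids give the same outcome.
$338.6M: truthful payoff $0M, deviation payoff −$25.7M → loss $25.7M.
$494.1M: truthful payoff $0M, deviation payoff −$181.2M → loss $181.2M.
$401.7M: truthful payoff $0M, deviation payoff −$88.8M → loss $88.8M.
$328.6M: truthful payoff $0M, deviation payoff −$15.7M → loss $15.7M.
$595.1M: truthful payoff $0M, deviation payoff −$282.2M → loss $282.2M.
Total loss = $25.7M + $181.2M + $88.8M + $15.7M + $282.2M = $593.6M.

$593.6M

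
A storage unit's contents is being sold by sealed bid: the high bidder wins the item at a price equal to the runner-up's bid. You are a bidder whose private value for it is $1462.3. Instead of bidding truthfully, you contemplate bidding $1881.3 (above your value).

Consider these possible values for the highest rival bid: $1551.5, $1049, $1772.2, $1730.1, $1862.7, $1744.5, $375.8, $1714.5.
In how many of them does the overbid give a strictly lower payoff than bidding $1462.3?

The deviation hurts exactly when the highest competing bid lies strictly between $1462.3 and $1881.3 — overbidding then wins at a price above your value.
$1551.5: inside the interval → strictly worse (loss $89.2).
$1049: below both → same outcome either way.
$1772.2: inside the interval → strictly worse (loss $309.9).
$1730.1: inside the interval → strictly worse (loss $267.8).
$1862.7: inside the interval → strictly worse (loss $400.4).
$1744.5: inside the interval → strictly worse (loss $282.2).
$375.8: below both → same outcome either way.
$1714.5: inside the interval → strictly worse (loss $252.2).
Count: 6.

6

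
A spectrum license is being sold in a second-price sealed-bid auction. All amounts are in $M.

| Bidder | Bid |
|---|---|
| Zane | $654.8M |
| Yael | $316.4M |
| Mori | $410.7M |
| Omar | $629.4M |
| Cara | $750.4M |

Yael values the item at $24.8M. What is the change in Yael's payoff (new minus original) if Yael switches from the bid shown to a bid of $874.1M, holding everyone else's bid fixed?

The highest bid among the other bidders is $750.4M; Yael's bid doesn't change that.
Original bid $316.4M: Yael is not highest (top rival bid is $750.4M); payoff $0M.
Alternative bid $874.1M: Yael is highest, pays the top rival bid $750.4M; payoff $24.8M − $750.4M = −$725.6M.
Change in payoff = −$725.6M − ($0M) = −$725.6M.

−$725.6M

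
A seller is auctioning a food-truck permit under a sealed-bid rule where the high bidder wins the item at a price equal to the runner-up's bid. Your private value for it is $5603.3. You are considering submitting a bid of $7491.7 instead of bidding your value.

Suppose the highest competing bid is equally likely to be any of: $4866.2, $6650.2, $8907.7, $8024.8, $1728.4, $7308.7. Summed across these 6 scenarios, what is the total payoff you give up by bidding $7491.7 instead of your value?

The deviation costs you only when the competing bid falls strictly between $5603.3 and $7491.7; elsewhere both bids give the same outcome.
$4866.2: outcomes coincide → loss $0.
$6650.2: truthful payoff $0, deviation payoff −$1046.9 → loss $1046.9.
$8907.7: outcomes coincide → loss $0.
$8024.8: outcomes coincide → loss $0.
$1728.4: outcomes coincide → loss $0.
$7308.7: truthful payoff $0, deviation payoff −$1705.4 → loss $1705.4.
Total loss = $1046.9 + $1705.4 = $2752.3.

$2752.3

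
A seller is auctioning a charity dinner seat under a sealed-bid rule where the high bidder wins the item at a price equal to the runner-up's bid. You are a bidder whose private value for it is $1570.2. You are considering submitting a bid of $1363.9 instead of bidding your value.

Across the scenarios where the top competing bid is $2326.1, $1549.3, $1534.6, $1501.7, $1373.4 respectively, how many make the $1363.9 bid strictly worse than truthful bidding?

4

The deviation hurts exactly when the highest competing bid lies strictly between $1363.9 and $1570.2 — underbidding then forfeits a profitable win.
$2326.1: above both → same outcome either way.
$1549.3: inside the interval → strictly worse (loss $20.9).
$1534.6: inside the interval → strictly worse (loss $35.6).
$1501.7: inside the interval → strictly worse (loss $68.5).
$1373.4: inside the interval → strictly worse (loss $196.8).
Count: 4.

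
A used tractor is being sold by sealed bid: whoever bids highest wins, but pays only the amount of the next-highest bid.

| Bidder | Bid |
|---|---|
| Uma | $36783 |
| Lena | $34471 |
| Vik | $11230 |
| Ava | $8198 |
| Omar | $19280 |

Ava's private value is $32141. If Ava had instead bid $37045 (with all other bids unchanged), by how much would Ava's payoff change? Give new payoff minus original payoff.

−$4642

The highest bid among the other bidders is $36783; Ava's bid doesn't change that.
Original bid $8198: Ava is not highest (top rival bid is $36783); payoff $0.
Alternative bid $37045: Ava is highest, pays the top rival bid $36783; payoff $32141 − $36783 = −$4642.
Change in payoff = −$4642 − ($0) = −$4642.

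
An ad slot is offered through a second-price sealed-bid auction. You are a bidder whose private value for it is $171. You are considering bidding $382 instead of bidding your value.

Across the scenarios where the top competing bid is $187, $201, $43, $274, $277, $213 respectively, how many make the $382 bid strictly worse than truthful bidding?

The deviation hurts exactly when the highest competing bid lies strictly between $171 and $382 — overbidding then wins at a price above your value.
$187: inside the interval → strictly worse (loss $16).
$201: inside the interval → strictly worse (loss $30).
$43: below both → same outcome either way.
$274: inside the interval → strictly worse (loss $103).
$277: inside the interval → strictly worse (loss $106).
$213: inside the interval → strictly worse (loss $42).
Count: 5.

5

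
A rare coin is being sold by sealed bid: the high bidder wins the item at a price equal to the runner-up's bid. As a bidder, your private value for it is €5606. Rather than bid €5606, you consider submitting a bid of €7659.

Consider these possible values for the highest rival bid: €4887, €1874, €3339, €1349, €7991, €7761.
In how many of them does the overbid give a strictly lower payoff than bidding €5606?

0

The deviation hurts exactly when the highest competing bid lies strictly between €5606 and €7659 — overbidding then wins at a price above your value.
€4887: below both → same outcome either way.
€1874: below both → same outcome either way.
€3339: below both → same outcome either way.
€1349: below both → same outcome either way.
€7991: above both → same outcome either way.
€7761: above both → same outcome either way.
Count: 0.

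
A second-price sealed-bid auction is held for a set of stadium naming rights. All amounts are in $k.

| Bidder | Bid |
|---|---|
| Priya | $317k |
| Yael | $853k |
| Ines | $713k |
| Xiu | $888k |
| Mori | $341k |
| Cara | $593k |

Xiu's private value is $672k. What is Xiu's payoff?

Highest bid: Xiu at $888k, so Xiu wins.
Second-highest bid: Yael at $853k — that is the price the winner pays.
Xiu's payoff = value − price = $672k − $853k = −$181k.

−$181k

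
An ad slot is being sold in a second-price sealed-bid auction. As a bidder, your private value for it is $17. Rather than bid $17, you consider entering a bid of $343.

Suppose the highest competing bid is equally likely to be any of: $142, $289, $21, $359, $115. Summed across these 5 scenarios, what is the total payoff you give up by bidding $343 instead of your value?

$499

The deviation costs you only when the competing bid falls strictly between $17 and $343; elsewhere both bids give the same outcome.
$142: truthful payoff $0, deviation payoff −$125 → loss $125.
$289: truthful payoff $0, deviation payoff −$272 → loss $272.
$21: truthful payoff $0, deviation payoff −$4 → loss $4.
$359: outcomes coincide → loss $0.
$115: truthful payoff $0, deviation payoff −$98 → loss $98.
Total loss = $125 + $272 + $4 + $98 = $499.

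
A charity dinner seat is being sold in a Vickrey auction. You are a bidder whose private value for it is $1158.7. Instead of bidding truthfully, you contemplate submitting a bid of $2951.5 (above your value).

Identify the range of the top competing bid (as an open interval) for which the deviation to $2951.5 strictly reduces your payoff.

If the competing bid is below $1158.7, both bids win at the same price — no difference.
If it is above $2951.5, both bids lose — no difference.
If it lies strictly between $1158.7 and $2951.5, bidding your value loses (payoff 0) while bidding $2951.5 wins at a price above your value (payoff negative).
So the deviation strictly hurts on the open interval ($1158.7, $2951.5).

($1158.7, $2951.5)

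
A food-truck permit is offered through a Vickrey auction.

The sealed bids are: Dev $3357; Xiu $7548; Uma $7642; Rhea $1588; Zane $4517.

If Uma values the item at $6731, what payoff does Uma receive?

Highest bid: Uma at $7642, so Uma wins.
Second-highest bid: Xiu at $7548 — that is the price the winner pays.
Uma's payoff = value − price = $6731 − $7548 = −$817.

−$817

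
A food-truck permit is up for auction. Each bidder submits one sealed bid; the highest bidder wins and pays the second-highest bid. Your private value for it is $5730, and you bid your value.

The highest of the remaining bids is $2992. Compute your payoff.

Your bid $5730 exceeds the highest competing bid $2992, so you win.
In a second-price auction the winner pays the second-highest bid, $2992.
Payoff = value − price = $5730 − $2992 = $2738.

$2738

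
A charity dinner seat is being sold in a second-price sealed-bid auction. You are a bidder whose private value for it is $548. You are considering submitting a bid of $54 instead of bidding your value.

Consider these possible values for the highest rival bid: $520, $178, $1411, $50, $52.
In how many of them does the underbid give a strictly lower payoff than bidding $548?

2

The deviation hurts exactly when the highest competing bid lies strictly between $54 and $548 — underbidding then forfeits a profitable win.
$520: inside the interval → strictly worse (loss $28).
$178: inside the interval → strictly worse (loss $370).
$1411: above both → same outcome either way.
$50: below both → same outcome either way.
$52: below both → same outcome either way.
Count: 2.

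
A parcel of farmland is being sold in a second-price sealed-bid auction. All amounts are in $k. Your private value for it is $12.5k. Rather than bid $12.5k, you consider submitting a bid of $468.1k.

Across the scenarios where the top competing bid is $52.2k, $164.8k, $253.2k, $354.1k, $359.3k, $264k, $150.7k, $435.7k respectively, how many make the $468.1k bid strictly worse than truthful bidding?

The deviation hurts exactly when the highest competing bid lies strictly between $12.5k and $468.1k — overbidding then wins at a price above your value.
$52.2k: inside the interval → strictly worse (loss $39.7k).
$164.8k: inside the interval → strictly worse (loss $152.3k).
$253.2k: inside the interval → strictly worse (loss $240.7k).
$354.1k: inside the interval → strictly worse (loss $341.6k).
$359.3k: inside the interval → strictly worse (loss $346.8k).
$264k: inside the interval → strictly worse (loss $251.5k).
$150.7k: inside the interval → strictly worse (loss $138.2k).
$435.7k: inside the interval → strictly worse (loss $423.2k).
Count: 8.

8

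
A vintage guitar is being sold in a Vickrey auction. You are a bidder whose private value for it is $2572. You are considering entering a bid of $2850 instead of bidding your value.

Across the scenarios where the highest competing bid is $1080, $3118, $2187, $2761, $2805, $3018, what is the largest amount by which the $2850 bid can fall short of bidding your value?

$1080: same outcome either way → loss $0.
$3118: same outcome either way → loss $0.
$2187: same outcome either way → loss $0.
$2761: truthful gives $0, deviation gives −$189 → loss $189.
$2805: truthful gives $0, deviation gives −$233 → loss $233.
$3018: same outcome either way → loss $0.
Maximum loss: $233.

$233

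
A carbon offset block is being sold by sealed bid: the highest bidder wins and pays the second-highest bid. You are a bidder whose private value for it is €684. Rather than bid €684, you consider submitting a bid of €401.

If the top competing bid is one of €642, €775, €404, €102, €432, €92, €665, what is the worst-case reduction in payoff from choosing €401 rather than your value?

€642: truthful gives €42, deviation gives €0 → loss €42.
€775: same outcome either way → loss €0.
€404: truthful gives €280, deviation gives €0 → loss €280.
€102: same outcome either way → loss €0.
€432: truthful gives €252, deviation gives €0 → loss €252.
€92: same outcome either way → loss €0.
€665: truthful gives €19, deviation gives €0 → loss €19.
Maximum loss: €280.

€280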